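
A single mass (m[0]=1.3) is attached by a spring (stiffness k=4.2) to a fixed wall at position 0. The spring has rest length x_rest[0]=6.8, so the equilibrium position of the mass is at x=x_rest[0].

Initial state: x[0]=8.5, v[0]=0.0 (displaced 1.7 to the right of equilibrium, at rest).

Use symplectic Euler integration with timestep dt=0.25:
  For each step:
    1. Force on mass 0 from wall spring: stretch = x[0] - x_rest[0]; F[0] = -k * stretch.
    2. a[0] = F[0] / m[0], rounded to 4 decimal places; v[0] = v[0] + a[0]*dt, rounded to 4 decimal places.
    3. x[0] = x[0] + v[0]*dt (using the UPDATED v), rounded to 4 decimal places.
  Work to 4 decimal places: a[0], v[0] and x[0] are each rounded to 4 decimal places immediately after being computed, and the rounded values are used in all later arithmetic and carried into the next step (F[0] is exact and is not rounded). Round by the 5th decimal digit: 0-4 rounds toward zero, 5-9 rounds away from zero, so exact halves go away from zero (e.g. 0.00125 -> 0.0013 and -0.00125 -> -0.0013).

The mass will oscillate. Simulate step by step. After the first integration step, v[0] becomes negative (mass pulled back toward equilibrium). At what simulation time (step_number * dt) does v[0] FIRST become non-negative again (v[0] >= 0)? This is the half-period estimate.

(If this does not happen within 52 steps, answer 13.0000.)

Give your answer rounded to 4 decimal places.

Answer: 1.7500

Derivation:
Step 0: x=[8.5000] v=[0.0000]
Step 1: x=[8.1567] v=[-1.3731]
Step 2: x=[7.5395] v=[-2.4689]
Step 3: x=[6.7730] v=[-3.0662]
Step 4: x=[6.0119] v=[-3.0444]
Step 5: x=[5.4099] v=[-2.4079]
Step 6: x=[5.0886] v=[-1.2851]
Step 7: x=[5.1129] v=[0.0972]
First v>=0 after going negative at step 7, time=1.7500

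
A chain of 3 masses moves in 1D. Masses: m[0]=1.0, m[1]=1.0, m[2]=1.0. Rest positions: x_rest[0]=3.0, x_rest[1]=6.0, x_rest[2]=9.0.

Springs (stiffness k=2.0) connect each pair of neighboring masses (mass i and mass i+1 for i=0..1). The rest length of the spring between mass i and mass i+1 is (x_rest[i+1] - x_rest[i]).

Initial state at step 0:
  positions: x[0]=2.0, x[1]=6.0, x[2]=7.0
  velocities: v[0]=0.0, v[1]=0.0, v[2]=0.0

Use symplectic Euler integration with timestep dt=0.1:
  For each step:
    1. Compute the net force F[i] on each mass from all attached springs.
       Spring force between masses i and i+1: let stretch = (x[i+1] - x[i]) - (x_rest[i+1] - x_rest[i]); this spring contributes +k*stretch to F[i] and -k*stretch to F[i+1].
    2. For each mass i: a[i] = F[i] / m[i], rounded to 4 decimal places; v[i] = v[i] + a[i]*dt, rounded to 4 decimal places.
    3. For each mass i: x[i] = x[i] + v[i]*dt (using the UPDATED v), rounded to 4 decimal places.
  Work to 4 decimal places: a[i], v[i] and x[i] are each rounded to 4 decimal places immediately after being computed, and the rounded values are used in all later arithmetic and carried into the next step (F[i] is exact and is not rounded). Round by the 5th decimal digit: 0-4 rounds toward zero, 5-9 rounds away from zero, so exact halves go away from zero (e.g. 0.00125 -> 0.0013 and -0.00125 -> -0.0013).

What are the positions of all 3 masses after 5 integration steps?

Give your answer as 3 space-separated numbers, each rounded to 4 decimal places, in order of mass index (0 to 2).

Answer: 2.2468 5.2201 7.5331

Derivation:
Step 0: x=[2.0000 6.0000 7.0000] v=[0.0000 0.0000 0.0000]
Step 1: x=[2.0200 5.9400 7.0400] v=[0.2000 -0.6000 0.4000]
Step 2: x=[2.0584 5.8236 7.1180] v=[0.3840 -1.1640 0.7800]
Step 3: x=[2.1121 5.6578 7.2301] v=[0.5370 -1.6582 1.1211]
Step 4: x=[2.1767 5.4525 7.3708] v=[0.6461 -2.0529 1.4066]
Step 5: x=[2.2468 5.2201 7.5331] v=[0.7013 -2.3244 1.6229]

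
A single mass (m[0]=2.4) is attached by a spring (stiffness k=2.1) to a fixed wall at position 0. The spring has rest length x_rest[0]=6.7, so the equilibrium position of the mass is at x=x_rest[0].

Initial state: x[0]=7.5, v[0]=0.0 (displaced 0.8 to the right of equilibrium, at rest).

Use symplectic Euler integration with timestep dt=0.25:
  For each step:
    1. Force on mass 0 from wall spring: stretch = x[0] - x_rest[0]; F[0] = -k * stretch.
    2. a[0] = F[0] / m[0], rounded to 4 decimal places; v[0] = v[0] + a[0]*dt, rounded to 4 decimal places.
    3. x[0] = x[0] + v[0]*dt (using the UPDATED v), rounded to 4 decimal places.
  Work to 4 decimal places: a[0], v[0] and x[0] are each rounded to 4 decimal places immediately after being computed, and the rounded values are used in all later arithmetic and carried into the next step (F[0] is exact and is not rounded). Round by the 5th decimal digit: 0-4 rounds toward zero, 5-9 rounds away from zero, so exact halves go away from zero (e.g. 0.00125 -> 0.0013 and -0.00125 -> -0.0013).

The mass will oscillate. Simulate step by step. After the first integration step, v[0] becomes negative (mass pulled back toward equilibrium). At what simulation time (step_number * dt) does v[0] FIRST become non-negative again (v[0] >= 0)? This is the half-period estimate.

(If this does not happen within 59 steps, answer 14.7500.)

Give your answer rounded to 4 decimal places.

Answer: 3.5000

Derivation:
Step 0: x=[7.5000] v=[0.0000]
Step 1: x=[7.4563] v=[-0.1750]
Step 2: x=[7.3712] v=[-0.3405]
Step 3: x=[7.2494] v=[-0.4873]
Step 4: x=[7.0975] v=[-0.6075]
Step 5: x=[6.9239] v=[-0.6945]
Step 6: x=[6.7380] v=[-0.7435]
Step 7: x=[6.5501] v=[-0.7518]
Step 8: x=[6.3704] v=[-0.7190]
Step 9: x=[6.2087] v=[-0.6469]
Step 10: x=[6.0739] v=[-0.5394]
Step 11: x=[5.9733] v=[-0.4025]
Step 12: x=[5.9124] v=[-0.2435]
Step 13: x=[5.8946] v=[-0.0712]
Step 14: x=[5.9209] v=[0.1050]
First v>=0 after going negative at step 14, time=3.5000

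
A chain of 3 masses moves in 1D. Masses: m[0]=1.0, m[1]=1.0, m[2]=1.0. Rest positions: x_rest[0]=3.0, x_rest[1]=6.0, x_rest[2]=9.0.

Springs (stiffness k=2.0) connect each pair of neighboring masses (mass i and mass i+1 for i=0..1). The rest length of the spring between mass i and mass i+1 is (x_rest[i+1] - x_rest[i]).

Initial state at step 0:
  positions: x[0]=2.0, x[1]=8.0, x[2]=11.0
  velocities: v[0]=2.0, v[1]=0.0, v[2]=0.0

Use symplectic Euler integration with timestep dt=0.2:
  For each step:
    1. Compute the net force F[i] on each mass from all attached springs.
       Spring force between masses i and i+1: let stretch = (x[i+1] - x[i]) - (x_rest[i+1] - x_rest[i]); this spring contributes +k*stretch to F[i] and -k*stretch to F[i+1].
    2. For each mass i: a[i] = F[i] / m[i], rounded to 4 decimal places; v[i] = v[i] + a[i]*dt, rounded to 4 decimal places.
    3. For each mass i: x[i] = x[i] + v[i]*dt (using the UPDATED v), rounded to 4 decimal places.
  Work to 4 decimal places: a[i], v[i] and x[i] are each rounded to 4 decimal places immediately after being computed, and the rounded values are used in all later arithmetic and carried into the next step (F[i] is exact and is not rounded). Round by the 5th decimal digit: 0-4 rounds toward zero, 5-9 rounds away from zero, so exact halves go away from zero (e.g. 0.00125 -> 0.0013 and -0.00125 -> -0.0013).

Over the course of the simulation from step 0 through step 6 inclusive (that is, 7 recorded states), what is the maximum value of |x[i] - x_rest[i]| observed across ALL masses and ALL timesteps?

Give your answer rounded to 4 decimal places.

Step 0: x=[2.0000 8.0000 11.0000] v=[2.0000 0.0000 0.0000]
Step 1: x=[2.6400 7.7600 11.0000] v=[3.2000 -1.2000 0.0000]
Step 2: x=[3.4496 7.3696 10.9808] v=[4.0480 -1.9520 -0.0960]
Step 3: x=[4.3328 6.9545 10.9127] v=[4.4160 -2.0755 -0.3405]
Step 4: x=[5.1857 6.6463 10.7679] v=[4.2647 -1.5409 -0.7238]
Step 5: x=[5.9155 6.5510 10.5334] v=[3.6489 -0.4765 -1.1724]
Step 6: x=[6.4561 6.7235 10.2203] v=[2.7031 0.8623 -1.5654]
Max displacement = 3.4561

Answer: 3.4561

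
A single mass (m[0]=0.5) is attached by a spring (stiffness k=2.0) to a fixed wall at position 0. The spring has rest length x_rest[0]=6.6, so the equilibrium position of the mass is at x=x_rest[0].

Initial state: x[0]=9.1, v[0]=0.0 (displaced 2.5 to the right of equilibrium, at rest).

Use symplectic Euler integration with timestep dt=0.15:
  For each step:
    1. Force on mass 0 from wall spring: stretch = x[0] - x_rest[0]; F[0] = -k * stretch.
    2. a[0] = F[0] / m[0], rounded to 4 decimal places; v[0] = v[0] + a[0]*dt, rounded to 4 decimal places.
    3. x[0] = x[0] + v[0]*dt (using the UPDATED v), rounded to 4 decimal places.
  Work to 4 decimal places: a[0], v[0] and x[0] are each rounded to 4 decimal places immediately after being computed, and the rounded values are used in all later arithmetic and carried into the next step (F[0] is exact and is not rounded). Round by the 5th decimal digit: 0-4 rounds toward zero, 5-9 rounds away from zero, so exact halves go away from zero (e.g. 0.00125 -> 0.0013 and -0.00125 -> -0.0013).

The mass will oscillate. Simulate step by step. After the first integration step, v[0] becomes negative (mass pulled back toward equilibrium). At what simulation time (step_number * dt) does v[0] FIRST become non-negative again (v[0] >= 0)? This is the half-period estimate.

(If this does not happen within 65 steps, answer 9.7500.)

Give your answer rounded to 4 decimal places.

Step 0: x=[9.1000] v=[0.0000]
Step 1: x=[8.8750] v=[-1.5000]
Step 2: x=[8.4453] v=[-2.8650]
Step 3: x=[7.8495] v=[-3.9722]
Step 4: x=[7.1412] v=[-4.7219]
Step 5: x=[6.3842] v=[-5.0466]
Step 6: x=[5.6466] v=[-4.9171]
Step 7: x=[4.9948] v=[-4.3451]
Step 8: x=[4.4875] v=[-3.3820]
Step 9: x=[4.1703] v=[-2.1145]
Step 10: x=[4.0718] v=[-0.6567]
Step 11: x=[4.2008] v=[0.8602]
First v>=0 after going negative at step 11, time=1.6500

Answer: 1.6500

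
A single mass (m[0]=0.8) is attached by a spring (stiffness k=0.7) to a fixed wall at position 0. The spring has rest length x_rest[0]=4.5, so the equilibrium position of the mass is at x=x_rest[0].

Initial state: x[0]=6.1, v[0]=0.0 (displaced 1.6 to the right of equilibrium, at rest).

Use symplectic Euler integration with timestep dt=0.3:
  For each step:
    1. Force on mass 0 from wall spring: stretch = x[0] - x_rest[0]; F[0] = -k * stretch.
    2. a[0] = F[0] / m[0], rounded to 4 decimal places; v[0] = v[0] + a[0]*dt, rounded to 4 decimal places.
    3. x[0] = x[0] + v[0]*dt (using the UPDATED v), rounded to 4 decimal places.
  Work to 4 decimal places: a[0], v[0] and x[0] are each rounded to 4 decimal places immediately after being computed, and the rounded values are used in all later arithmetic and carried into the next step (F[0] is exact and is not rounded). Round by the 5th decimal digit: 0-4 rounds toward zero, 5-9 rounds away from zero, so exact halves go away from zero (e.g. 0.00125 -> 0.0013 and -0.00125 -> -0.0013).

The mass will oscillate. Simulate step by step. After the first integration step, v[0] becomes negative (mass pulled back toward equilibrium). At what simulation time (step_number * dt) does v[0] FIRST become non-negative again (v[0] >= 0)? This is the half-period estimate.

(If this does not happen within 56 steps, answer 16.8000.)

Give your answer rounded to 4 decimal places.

Answer: 3.6000

Derivation:
Step 0: x=[6.1000] v=[0.0000]
Step 1: x=[5.9740] v=[-0.4200]
Step 2: x=[5.7319] v=[-0.8069]
Step 3: x=[5.3928] v=[-1.1303]
Step 4: x=[4.9834] v=[-1.3647]
Step 5: x=[4.5359] v=[-1.4916]
Step 6: x=[4.0856] v=[-1.5010]
Step 7: x=[3.6679] v=[-1.3922]
Step 8: x=[3.3158] v=[-1.1738]
Step 9: x=[3.0569] v=[-0.8629]
Step 10: x=[2.9117] v=[-0.4841]
Step 11: x=[2.8915] v=[-0.0672]
Step 12: x=[2.9980] v=[0.3550]
First v>=0 after going negative at step 12, time=3.6000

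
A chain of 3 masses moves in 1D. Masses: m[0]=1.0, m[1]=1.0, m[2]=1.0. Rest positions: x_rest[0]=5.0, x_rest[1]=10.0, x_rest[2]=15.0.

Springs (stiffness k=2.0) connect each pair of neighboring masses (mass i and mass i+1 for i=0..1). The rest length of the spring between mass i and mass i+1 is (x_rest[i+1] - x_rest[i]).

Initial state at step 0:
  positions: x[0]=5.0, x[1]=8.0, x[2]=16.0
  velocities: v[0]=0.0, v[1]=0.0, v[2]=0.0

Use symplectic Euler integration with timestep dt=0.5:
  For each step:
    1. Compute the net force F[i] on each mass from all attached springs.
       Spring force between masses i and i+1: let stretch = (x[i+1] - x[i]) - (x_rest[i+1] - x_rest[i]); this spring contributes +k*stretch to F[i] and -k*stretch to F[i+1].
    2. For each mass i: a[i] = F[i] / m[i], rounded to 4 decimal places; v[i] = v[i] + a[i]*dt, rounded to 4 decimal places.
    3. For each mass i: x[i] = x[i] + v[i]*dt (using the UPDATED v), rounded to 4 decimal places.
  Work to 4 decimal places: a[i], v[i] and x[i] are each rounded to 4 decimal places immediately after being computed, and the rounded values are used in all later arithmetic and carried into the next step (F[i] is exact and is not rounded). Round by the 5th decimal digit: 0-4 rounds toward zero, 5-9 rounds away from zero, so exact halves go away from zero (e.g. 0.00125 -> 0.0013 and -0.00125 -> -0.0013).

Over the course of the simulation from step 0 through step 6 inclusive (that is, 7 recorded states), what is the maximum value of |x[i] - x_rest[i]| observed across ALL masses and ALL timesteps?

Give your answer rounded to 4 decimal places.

Answer: 2.3125

Derivation:
Step 0: x=[5.0000 8.0000 16.0000] v=[0.0000 0.0000 0.0000]
Step 1: x=[4.0000 10.5000 14.5000] v=[-2.0000 5.0000 -3.0000]
Step 2: x=[3.7500 11.7500 13.5000] v=[-0.5000 2.5000 -2.0000]
Step 3: x=[5.0000 9.8750 14.1250] v=[2.5000 -3.7500 1.2500]
Step 4: x=[6.1875 7.6875 15.1250] v=[2.3750 -4.3750 2.0000]
Step 5: x=[5.6250 8.4688 14.9063] v=[-1.1250 1.5625 -0.4375]
Step 6: x=[3.9844 11.0469 13.9688] v=[-3.2812 5.1562 -1.8750]
Max displacement = 2.3125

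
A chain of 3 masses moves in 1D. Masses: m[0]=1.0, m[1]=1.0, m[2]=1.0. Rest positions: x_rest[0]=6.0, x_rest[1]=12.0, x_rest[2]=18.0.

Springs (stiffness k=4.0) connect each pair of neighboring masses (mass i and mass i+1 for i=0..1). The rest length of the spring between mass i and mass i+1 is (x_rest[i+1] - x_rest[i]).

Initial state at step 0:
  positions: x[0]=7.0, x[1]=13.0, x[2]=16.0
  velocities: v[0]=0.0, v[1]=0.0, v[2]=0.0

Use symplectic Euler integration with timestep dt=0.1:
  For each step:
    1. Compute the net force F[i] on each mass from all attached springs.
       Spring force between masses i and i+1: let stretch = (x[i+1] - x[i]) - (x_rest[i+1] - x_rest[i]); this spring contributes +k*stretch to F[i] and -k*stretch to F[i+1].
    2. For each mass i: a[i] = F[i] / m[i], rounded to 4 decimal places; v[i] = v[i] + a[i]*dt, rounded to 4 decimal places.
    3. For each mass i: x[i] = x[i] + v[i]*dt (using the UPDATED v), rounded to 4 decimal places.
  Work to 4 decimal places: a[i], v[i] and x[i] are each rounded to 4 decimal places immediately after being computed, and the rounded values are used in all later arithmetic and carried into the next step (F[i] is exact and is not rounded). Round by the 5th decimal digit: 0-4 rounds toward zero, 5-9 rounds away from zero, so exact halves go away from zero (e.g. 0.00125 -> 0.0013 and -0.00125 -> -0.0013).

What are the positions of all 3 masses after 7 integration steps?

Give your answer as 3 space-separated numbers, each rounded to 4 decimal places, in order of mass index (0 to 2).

Answer: 6.5408 11.1242 18.3351

Derivation:
Step 0: x=[7.0000 13.0000 16.0000] v=[0.0000 0.0000 0.0000]
Step 1: x=[7.0000 12.8800 16.1200] v=[0.0000 -1.2000 1.2000]
Step 2: x=[6.9952 12.6544 16.3504] v=[-0.0480 -2.2560 2.3040]
Step 3: x=[6.9768 12.3503 16.6730] v=[-0.1843 -3.0413 3.2256]
Step 4: x=[6.9333 12.0041 17.0627] v=[-0.4349 -3.4616 3.8965]
Step 5: x=[6.8526 11.6575 17.4900] v=[-0.8066 -3.4665 4.2731]
Step 6: x=[6.7241 11.3520 17.9240] v=[-1.2846 -3.0555 4.3401]
Step 7: x=[6.5408 11.1242 18.3351] v=[-1.8334 -2.2779 4.1113]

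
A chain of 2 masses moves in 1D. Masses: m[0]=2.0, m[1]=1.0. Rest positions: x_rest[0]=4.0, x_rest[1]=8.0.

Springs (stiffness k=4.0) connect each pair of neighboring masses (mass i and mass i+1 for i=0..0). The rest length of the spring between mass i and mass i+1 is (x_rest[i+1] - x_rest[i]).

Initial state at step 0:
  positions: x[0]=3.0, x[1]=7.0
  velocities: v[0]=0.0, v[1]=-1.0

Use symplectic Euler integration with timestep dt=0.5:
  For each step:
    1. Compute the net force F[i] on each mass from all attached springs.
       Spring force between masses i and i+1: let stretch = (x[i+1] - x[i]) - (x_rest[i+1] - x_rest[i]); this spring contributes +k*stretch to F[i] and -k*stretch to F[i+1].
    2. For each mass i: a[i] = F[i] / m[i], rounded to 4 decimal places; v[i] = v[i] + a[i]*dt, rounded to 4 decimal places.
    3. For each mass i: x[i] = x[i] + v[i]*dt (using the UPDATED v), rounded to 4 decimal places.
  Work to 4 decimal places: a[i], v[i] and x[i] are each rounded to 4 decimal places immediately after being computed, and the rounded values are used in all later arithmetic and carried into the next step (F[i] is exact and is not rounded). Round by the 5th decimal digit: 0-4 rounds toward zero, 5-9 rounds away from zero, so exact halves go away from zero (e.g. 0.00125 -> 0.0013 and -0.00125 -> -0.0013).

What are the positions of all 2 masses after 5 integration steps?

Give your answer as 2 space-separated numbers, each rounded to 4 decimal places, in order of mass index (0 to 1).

Answer: 2.2188 6.0625

Derivation:
Step 0: x=[3.0000 7.0000] v=[0.0000 -1.0000]
Step 1: x=[3.0000 6.5000] v=[0.0000 -1.0000]
Step 2: x=[2.7500 6.5000] v=[-0.5000 0.0000]
Step 3: x=[2.3750 6.7500] v=[-0.7500 0.5000]
Step 4: x=[2.1875 6.6250] v=[-0.3750 -0.2500]
Step 5: x=[2.2188 6.0625] v=[0.0625 -1.1250]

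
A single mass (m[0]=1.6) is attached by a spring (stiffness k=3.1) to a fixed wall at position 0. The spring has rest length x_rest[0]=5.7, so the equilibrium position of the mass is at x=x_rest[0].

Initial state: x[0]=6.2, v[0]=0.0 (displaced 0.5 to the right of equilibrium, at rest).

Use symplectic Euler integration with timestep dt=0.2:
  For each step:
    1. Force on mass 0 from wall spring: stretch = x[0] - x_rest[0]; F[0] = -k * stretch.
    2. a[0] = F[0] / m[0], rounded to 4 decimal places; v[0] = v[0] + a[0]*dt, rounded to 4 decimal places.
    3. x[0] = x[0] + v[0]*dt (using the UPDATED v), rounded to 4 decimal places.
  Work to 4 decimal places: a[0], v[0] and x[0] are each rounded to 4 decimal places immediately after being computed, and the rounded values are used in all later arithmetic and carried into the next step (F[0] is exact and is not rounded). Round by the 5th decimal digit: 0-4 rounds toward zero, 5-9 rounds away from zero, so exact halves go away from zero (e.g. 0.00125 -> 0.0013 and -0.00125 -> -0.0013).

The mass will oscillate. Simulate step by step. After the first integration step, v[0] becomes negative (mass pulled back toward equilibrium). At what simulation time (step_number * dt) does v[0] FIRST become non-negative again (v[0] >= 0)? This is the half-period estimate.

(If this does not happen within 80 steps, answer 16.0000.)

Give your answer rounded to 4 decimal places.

Answer: 2.4000

Derivation:
Step 0: x=[6.2000] v=[0.0000]
Step 1: x=[6.1612] v=[-0.1938]
Step 2: x=[6.0867] v=[-0.3725]
Step 3: x=[5.9822] v=[-0.5223]
Step 4: x=[5.8559] v=[-0.6317]
Step 5: x=[5.7175] v=[-0.6921]
Step 6: x=[5.5777] v=[-0.6989]
Step 7: x=[5.4474] v=[-0.6515]
Step 8: x=[5.3367] v=[-0.5536]
Step 9: x=[5.2541] v=[-0.4128]
Step 10: x=[5.2061] v=[-0.2400]
Step 11: x=[5.1964] v=[-0.0486]
Step 12: x=[5.2257] v=[0.1465]
First v>=0 after going negative at step 12, time=2.4000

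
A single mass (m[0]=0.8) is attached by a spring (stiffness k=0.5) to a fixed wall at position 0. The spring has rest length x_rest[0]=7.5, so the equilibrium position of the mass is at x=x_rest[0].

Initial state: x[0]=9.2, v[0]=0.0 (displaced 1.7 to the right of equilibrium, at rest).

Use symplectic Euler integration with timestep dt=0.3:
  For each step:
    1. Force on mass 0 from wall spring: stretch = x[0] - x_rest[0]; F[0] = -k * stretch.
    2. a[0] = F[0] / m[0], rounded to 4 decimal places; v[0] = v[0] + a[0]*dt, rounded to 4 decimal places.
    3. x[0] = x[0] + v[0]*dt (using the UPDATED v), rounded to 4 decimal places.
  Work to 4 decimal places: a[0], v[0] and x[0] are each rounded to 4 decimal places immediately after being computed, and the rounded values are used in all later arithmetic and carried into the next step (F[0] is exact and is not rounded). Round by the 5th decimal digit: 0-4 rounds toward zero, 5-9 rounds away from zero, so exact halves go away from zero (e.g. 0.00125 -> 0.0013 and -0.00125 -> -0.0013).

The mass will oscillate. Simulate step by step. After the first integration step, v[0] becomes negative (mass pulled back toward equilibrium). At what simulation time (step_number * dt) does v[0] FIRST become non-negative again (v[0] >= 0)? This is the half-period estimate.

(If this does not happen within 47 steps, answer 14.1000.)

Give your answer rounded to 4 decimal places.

Answer: 4.2000

Derivation:
Step 0: x=[9.2000] v=[0.0000]
Step 1: x=[9.1044] v=[-0.3188]
Step 2: x=[8.9185] v=[-0.6196]
Step 3: x=[8.6528] v=[-0.8856]
Step 4: x=[8.3223] v=[-1.1018]
Step 5: x=[7.9455] v=[-1.2560]
Step 6: x=[7.5437] v=[-1.3395]
Step 7: x=[7.1394] v=[-1.3477]
Step 8: x=[6.7554] v=[-1.2801]
Step 9: x=[6.4133] v=[-1.1405]
Step 10: x=[6.1323] v=[-0.9367]
Step 11: x=[5.9282] v=[-0.6803]
Step 12: x=[5.8125] v=[-0.3856]
Step 13: x=[5.7917] v=[-0.0692]
Step 14: x=[5.8670] v=[0.2511]
First v>=0 after going negative at step 14, time=4.2000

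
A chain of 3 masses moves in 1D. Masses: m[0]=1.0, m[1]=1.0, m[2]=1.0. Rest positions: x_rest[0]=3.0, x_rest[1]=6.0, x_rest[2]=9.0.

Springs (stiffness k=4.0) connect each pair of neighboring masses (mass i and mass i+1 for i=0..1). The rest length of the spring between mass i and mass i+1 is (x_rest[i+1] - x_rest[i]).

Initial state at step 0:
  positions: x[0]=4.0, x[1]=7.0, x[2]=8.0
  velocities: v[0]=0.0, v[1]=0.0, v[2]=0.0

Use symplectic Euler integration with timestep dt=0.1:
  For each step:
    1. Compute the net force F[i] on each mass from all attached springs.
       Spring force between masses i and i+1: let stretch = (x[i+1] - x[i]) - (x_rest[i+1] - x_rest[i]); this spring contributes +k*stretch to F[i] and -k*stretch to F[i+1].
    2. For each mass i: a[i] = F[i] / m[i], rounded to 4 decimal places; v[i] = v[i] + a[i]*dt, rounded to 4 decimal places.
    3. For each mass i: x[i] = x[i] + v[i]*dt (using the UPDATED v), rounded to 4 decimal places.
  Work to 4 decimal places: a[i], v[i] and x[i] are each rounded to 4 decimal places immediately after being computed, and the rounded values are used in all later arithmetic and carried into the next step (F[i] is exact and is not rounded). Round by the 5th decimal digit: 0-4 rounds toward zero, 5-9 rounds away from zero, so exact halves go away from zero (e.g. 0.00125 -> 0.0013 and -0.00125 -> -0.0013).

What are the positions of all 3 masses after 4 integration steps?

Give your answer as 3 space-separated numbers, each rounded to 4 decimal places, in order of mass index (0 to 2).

Step 0: x=[4.0000 7.0000 8.0000] v=[0.0000 0.0000 0.0000]
Step 1: x=[4.0000 6.9200 8.0800] v=[0.0000 -0.8000 0.8000]
Step 2: x=[3.9968 6.7696 8.2336] v=[-0.0320 -1.5040 1.5360]
Step 3: x=[3.9845 6.5669 8.4486] v=[-0.1229 -2.0275 2.1504]
Step 4: x=[3.9555 6.3361 8.7084] v=[-0.2899 -2.3078 2.5977]

Answer: 3.9555 6.3361 8.7084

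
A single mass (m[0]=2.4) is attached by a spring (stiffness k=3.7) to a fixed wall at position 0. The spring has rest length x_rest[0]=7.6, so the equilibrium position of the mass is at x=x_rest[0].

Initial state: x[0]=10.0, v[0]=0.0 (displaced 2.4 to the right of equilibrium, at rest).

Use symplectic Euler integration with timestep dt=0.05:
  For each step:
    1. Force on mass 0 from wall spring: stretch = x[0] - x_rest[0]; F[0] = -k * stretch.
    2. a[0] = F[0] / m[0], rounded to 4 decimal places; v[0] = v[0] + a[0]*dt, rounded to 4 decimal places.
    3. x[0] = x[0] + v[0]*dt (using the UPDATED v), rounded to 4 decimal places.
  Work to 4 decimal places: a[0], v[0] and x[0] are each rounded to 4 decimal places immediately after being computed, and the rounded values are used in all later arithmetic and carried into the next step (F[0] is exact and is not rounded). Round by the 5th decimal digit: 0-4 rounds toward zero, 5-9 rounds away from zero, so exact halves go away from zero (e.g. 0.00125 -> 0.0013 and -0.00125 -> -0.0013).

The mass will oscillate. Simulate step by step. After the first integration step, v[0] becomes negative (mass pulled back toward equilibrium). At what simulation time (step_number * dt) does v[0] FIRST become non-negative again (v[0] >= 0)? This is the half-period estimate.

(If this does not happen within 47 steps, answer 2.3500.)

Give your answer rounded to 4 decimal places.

Step 0: x=[10.0000] v=[0.0000]
Step 1: x=[9.9908] v=[-0.1850]
Step 2: x=[9.9723] v=[-0.3693]
Step 3: x=[9.9447] v=[-0.5522]
Step 4: x=[9.9081] v=[-0.7329]
Step 5: x=[9.8626] v=[-0.9108]
Step 6: x=[9.8083] v=[-1.0852]
Step 7: x=[9.7455] v=[-1.2554]
Step 8: x=[9.6745] v=[-1.4208]
Step 9: x=[9.5955] v=[-1.5807]
Step 10: x=[9.5088] v=[-1.7345]
Step 11: x=[9.4147] v=[-1.8816]
Step 12: x=[9.3136] v=[-2.0215]
Step 13: x=[9.2059] v=[-2.1536]
Step 14: x=[9.0920] v=[-2.2774]
Step 15: x=[8.9724] v=[-2.3924]
Step 16: x=[8.8475] v=[-2.4982]
Step 17: x=[8.7178] v=[-2.5944]
Step 18: x=[8.5838] v=[-2.6806]
Step 19: x=[8.4460] v=[-2.7564]
Step 20: x=[8.3049] v=[-2.8216]
Step 21: x=[8.1611] v=[-2.8759]
Step 22: x=[8.0151] v=[-2.9192]
Step 23: x=[7.8675] v=[-2.9512]
Step 24: x=[7.7189] v=[-2.9718]
Step 25: x=[7.5699] v=[-2.9810]
Step 26: x=[7.4210] v=[-2.9787]
Step 27: x=[7.2728] v=[-2.9649]
Step 28: x=[7.1258] v=[-2.9397]
Step 29: x=[6.9806] v=[-2.9031]
Step 30: x=[6.8378] v=[-2.8554]
Step 31: x=[6.6980] v=[-2.7966]
Step 32: x=[6.5616] v=[-2.7271]
Step 33: x=[6.4292] v=[-2.6471]
Step 34: x=[6.3014] v=[-2.5569]
Step 35: x=[6.1786] v=[-2.4568]
Step 36: x=[6.0612] v=[-2.3472]
Step 37: x=[5.9498] v=[-2.2286]
Step 38: x=[5.8447] v=[-2.1014]
Step 39: x=[5.7464] v=[-1.9661]
Step 40: x=[5.6552] v=[-1.8232]
Step 41: x=[5.5715] v=[-1.6733]
Step 42: x=[5.4957] v=[-1.5169]
Step 43: x=[5.4280] v=[-1.3547]
Step 44: x=[5.3686] v=[-1.1873]
Step 45: x=[5.3178] v=[-1.0153]
Step 46: x=[5.2758] v=[-0.8394]
Step 47: x=[5.2428] v=[-0.6602]
v[0] did not become non-negative within 47 steps; using fallback time=2.3500

Answer: 2.3500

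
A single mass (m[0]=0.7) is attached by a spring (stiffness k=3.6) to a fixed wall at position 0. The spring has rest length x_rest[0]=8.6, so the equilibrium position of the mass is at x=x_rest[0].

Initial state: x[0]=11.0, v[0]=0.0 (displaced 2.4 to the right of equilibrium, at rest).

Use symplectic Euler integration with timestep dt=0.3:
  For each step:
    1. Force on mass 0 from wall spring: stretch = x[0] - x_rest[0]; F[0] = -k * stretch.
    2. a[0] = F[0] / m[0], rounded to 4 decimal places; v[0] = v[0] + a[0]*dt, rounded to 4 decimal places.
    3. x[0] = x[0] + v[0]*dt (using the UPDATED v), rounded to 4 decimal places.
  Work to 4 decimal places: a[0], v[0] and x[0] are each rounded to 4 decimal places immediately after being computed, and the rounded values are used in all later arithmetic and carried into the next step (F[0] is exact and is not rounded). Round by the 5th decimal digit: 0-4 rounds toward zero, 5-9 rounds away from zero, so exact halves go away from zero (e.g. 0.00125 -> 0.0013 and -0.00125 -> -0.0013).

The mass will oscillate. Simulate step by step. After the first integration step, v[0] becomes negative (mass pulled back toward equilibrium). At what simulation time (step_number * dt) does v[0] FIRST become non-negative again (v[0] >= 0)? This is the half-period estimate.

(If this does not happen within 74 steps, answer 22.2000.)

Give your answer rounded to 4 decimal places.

Answer: 1.5000

Derivation:
Step 0: x=[11.0000] v=[0.0000]
Step 1: x=[9.8891] v=[-3.7029]
Step 2: x=[8.1816] v=[-5.6918]
Step 3: x=[6.6677] v=[-5.0463]
Step 4: x=[6.0482] v=[-2.0651]
Step 5: x=[6.6098] v=[1.8720]
First v>=0 after going negative at step 5, time=1.5000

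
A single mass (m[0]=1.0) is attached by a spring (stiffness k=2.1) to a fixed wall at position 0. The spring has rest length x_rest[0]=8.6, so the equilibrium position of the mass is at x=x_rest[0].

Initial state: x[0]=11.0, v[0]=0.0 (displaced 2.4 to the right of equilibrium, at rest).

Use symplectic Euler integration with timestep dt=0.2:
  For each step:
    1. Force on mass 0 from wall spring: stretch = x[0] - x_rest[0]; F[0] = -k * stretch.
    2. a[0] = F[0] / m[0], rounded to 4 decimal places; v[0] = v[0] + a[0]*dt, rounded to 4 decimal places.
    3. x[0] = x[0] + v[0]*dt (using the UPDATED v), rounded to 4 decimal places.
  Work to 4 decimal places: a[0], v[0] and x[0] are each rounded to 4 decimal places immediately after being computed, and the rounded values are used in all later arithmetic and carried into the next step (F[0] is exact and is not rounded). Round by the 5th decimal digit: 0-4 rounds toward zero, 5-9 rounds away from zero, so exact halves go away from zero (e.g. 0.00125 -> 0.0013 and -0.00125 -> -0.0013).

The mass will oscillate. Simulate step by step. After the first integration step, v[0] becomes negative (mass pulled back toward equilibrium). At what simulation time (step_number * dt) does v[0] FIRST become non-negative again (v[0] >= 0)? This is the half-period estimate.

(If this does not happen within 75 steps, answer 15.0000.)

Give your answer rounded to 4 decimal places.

Step 0: x=[11.0000] v=[0.0000]
Step 1: x=[10.7984] v=[-1.0080]
Step 2: x=[10.4121] v=[-1.9313]
Step 3: x=[9.8736] v=[-2.6924]
Step 4: x=[9.2281] v=[-3.2273]
Step 5: x=[8.5299] v=[-3.4911]
Step 6: x=[7.8376] v=[-3.4617]
Step 7: x=[7.2093] v=[-3.1415]
Step 8: x=[6.6978] v=[-2.5574]
Step 9: x=[6.3461] v=[-1.7585]
Step 10: x=[6.1837] v=[-0.8119]
Step 11: x=[6.2243] v=[0.2029]
First v>=0 after going negative at step 11, time=2.2000

Answer: 2.2000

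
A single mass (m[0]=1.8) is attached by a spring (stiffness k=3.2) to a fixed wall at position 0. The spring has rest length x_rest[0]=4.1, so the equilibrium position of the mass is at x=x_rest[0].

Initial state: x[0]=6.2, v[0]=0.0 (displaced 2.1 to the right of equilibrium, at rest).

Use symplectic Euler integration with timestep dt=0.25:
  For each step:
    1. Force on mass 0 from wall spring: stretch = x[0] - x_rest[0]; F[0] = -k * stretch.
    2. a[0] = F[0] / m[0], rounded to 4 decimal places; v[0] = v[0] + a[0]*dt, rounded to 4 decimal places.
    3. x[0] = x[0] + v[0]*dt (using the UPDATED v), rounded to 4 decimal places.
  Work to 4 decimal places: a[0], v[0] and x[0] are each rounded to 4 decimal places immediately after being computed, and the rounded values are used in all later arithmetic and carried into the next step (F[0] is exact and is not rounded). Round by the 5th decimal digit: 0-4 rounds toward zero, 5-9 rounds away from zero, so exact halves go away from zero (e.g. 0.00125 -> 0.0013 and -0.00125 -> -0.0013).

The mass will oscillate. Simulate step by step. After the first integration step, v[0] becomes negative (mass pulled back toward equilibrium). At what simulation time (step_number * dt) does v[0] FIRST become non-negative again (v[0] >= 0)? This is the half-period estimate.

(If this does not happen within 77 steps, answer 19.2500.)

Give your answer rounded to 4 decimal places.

Step 0: x=[6.2000] v=[0.0000]
Step 1: x=[5.9667] v=[-0.9333]
Step 2: x=[5.5260] v=[-1.7630]
Step 3: x=[4.9268] v=[-2.3968]
Step 4: x=[4.2357] v=[-2.7643]
Step 5: x=[3.5296] v=[-2.8246]
Step 6: x=[2.8868] v=[-2.5711]
Step 7: x=[2.3788] v=[-2.0319]
Step 8: x=[2.0621] v=[-1.2669]
Step 9: x=[1.9718] v=[-0.3612]
Step 10: x=[2.1180] v=[0.5847]
First v>=0 after going negative at step 10, time=2.5000

Answer: 2.5000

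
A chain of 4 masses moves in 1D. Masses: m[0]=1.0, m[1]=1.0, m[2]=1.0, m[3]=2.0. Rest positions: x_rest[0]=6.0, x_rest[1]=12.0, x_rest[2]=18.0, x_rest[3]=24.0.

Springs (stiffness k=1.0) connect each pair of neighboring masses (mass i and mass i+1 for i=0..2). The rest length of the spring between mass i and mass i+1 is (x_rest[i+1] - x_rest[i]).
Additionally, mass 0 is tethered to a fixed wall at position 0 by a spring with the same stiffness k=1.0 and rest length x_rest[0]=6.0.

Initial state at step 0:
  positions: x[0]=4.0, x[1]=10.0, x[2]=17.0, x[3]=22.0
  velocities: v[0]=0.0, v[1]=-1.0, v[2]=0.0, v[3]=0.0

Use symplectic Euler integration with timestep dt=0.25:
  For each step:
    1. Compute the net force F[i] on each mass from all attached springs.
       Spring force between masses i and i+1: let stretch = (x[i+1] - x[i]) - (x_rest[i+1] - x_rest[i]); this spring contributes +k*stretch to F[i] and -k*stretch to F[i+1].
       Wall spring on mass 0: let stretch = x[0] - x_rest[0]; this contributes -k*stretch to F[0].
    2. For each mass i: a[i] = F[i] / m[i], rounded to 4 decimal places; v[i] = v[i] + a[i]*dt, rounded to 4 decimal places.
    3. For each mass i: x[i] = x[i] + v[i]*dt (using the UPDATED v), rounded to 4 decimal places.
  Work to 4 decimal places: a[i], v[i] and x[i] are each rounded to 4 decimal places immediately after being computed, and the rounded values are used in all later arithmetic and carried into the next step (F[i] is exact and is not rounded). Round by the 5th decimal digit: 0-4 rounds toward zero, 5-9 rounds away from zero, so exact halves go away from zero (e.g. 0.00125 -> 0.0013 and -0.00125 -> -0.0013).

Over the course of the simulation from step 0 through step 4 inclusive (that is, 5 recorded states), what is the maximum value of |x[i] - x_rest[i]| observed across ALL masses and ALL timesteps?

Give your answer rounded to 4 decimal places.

Answer: 2.2934

Derivation:
Step 0: x=[4.0000 10.0000 17.0000 22.0000] v=[0.0000 -1.0000 0.0000 0.0000]
Step 1: x=[4.1250 9.8125 16.8750 22.0313] v=[0.5000 -0.7500 -0.5000 0.1250]
Step 2: x=[4.3477 9.7109 16.6309 22.0889] v=[0.8906 -0.4063 -0.9766 0.2305]
Step 3: x=[4.6338 9.7066 16.2954 22.1635] v=[1.1445 -0.0171 -1.3421 0.2983]
Step 4: x=[4.9474 9.7971 15.9148 22.2422] v=[1.2543 0.3619 -1.5223 0.3148]
Max displacement = 2.2934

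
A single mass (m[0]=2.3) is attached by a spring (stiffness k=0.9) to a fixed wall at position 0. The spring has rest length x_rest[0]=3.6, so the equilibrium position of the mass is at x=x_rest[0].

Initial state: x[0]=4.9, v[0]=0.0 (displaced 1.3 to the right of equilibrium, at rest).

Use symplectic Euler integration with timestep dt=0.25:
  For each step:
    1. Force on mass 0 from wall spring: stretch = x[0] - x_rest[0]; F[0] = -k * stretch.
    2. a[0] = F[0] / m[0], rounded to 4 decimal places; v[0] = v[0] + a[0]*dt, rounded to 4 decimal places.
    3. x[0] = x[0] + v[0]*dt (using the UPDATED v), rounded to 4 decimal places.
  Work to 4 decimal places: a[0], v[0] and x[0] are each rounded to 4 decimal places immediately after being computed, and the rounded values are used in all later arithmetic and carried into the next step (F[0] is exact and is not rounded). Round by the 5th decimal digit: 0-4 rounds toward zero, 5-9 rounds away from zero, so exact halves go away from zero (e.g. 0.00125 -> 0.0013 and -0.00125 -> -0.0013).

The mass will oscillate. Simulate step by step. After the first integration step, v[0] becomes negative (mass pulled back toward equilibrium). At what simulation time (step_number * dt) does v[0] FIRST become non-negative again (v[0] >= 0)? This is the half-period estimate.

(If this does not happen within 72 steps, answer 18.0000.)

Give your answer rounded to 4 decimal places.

Answer: 5.2500

Derivation:
Step 0: x=[4.9000] v=[0.0000]
Step 1: x=[4.8682] v=[-0.1272]
Step 2: x=[4.8054] v=[-0.2513]
Step 3: x=[4.7131] v=[-0.3692]
Step 4: x=[4.5936] v=[-0.4781]
Step 5: x=[4.4498] v=[-0.5753]
Step 6: x=[4.2852] v=[-0.6584]
Step 7: x=[4.1039] v=[-0.7254]
Step 8: x=[3.9102] v=[-0.7747]
Step 9: x=[3.7089] v=[-0.8051]
Step 10: x=[3.5050] v=[-0.8158]
Step 11: x=[3.3034] v=[-0.8065]
Step 12: x=[3.1090] v=[-0.7775]
Step 13: x=[2.9266] v=[-0.7295]
Step 14: x=[2.7607] v=[-0.6636]
Step 15: x=[2.6153] v=[-0.5815]
Step 16: x=[2.4940] v=[-0.4852]
Step 17: x=[2.3998] v=[-0.3770]
Step 18: x=[2.3349] v=[-0.2596]
Step 19: x=[2.3009] v=[-0.1359]
Step 20: x=[2.2987] v=[-0.0088]
Step 21: x=[2.3283] v=[0.1185]
First v>=0 after going negative at step 21, time=5.2500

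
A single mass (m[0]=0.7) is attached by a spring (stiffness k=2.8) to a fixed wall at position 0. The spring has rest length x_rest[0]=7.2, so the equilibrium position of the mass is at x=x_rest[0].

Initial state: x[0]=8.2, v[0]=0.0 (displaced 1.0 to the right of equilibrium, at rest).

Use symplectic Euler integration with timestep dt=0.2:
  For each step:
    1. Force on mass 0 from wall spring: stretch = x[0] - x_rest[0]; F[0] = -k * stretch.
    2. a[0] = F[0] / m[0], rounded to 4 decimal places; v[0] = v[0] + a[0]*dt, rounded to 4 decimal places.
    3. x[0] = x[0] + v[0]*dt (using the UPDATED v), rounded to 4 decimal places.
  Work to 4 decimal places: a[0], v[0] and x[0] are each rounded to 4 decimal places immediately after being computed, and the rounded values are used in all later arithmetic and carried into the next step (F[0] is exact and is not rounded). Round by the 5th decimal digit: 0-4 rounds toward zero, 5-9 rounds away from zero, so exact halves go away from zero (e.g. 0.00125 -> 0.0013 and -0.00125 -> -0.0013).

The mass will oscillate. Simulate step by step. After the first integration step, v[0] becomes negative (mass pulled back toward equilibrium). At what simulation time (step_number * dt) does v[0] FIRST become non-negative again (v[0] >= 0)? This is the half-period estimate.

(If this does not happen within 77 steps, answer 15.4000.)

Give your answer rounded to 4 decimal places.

Step 0: x=[8.2000] v=[0.0000]
Step 1: x=[8.0400] v=[-0.8000]
Step 2: x=[7.7456] v=[-1.4720]
Step 3: x=[7.3639] v=[-1.9085]
Step 4: x=[6.9560] v=[-2.0396]
Step 5: x=[6.5871] v=[-1.8444]
Step 6: x=[6.3163] v=[-1.3541]
Step 7: x=[6.1869] v=[-0.6471]
Step 8: x=[6.2196] v=[0.1634]
First v>=0 after going negative at step 8, time=1.6000

Answer: 1.6000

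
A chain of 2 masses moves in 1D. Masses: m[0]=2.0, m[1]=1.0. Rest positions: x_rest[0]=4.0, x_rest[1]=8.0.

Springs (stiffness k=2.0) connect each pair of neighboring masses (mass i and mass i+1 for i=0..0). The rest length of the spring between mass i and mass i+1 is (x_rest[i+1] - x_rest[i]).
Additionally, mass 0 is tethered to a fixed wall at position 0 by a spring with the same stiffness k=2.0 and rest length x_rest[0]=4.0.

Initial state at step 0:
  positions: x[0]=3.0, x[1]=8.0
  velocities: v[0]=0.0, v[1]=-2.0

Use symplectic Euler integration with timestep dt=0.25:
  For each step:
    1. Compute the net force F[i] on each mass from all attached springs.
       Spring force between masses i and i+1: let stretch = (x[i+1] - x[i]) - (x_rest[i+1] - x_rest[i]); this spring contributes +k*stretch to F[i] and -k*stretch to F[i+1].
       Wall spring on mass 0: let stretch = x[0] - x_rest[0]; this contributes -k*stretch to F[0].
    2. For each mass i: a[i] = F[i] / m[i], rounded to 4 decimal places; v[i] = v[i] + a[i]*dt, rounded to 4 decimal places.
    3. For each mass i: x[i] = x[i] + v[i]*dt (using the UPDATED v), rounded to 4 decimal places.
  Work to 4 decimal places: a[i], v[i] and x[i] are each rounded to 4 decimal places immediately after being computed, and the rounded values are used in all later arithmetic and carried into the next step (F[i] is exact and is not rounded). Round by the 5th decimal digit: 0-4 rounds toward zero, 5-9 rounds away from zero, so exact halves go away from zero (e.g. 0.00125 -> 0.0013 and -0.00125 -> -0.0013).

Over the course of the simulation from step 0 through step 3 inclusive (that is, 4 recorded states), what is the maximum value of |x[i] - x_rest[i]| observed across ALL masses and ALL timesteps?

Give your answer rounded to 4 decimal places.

Step 0: x=[3.0000 8.0000] v=[0.0000 -2.0000]
Step 1: x=[3.1250 7.3750] v=[0.5000 -2.5000]
Step 2: x=[3.3203 6.7188] v=[0.7813 -2.6250]
Step 3: x=[3.5205 6.1377] v=[0.8009 -2.3243]
Max displacement = 1.8623

Answer: 1.8623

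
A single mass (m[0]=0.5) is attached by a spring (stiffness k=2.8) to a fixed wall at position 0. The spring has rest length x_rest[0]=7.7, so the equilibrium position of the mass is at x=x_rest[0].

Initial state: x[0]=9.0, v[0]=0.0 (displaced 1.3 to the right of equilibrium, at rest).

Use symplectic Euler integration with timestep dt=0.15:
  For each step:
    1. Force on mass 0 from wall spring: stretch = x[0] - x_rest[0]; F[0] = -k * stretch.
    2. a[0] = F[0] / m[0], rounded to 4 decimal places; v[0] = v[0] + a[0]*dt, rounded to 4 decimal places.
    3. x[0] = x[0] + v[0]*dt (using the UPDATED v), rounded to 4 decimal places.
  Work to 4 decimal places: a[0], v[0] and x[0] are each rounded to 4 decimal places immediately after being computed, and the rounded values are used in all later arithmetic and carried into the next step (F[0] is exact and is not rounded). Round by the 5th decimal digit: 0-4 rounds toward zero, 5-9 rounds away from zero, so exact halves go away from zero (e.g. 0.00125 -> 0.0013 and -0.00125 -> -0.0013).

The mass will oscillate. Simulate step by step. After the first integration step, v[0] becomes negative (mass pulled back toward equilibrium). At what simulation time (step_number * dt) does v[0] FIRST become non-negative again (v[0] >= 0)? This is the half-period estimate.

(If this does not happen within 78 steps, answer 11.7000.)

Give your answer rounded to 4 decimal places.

Step 0: x=[9.0000] v=[0.0000]
Step 1: x=[8.8362] v=[-1.0920]
Step 2: x=[8.5292] v=[-2.0464]
Step 3: x=[8.1178] v=[-2.7429]
Step 4: x=[7.6537] v=[-3.0939]
Step 5: x=[7.1955] v=[-3.0550]
Step 6: x=[6.8008] v=[-2.6312]
Step 7: x=[6.5194] v=[-1.8759]
Step 8: x=[6.3868] v=[-0.8842]
Step 9: x=[6.4196] v=[0.2189]
First v>=0 after going negative at step 9, time=1.3500

Answer: 1.3500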